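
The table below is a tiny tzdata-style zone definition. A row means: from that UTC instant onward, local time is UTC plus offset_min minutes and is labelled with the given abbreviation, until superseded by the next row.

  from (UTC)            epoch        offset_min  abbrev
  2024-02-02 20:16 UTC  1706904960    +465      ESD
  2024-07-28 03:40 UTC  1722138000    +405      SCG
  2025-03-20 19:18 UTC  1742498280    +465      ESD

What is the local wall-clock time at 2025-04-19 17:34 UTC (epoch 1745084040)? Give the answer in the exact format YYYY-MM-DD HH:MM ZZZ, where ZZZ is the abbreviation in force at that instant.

Query: 2025-04-19 17:34 UTC
Rule 3/3 (ESD, +07:45): 2025-03-20 19:18 UTC ≤ query < +∞
17·60 + 34 + 465 = 1519 min
1519 = 1·1440 + 79; 79 = 1·60 + 19 → 01:19, 2025-04-19 + 1 day = 2025-04-20
→ 2025-04-20 01:19 ESD

2025-04-20 01:19 ESD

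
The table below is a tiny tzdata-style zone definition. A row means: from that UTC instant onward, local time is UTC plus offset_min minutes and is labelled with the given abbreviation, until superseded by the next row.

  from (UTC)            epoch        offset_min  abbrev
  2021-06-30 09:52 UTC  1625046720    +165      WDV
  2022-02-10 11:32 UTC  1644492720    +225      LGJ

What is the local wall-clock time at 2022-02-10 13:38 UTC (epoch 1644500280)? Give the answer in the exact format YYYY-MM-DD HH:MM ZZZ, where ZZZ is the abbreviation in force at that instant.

2022-02-10 17:23 LGJ

Query: 2022-02-10 13:38 UTC
Rule 2/2 (LGJ, +03:45): 2022-02-10 11:32 UTC ≤ query < +∞
13·60 + 38 + 225 = 1043 min
1043 = 0·1440 + 1043; 1043 = 17·60 + 23 → 17:23, same day
→ 2022-02-10 17:23 LGJ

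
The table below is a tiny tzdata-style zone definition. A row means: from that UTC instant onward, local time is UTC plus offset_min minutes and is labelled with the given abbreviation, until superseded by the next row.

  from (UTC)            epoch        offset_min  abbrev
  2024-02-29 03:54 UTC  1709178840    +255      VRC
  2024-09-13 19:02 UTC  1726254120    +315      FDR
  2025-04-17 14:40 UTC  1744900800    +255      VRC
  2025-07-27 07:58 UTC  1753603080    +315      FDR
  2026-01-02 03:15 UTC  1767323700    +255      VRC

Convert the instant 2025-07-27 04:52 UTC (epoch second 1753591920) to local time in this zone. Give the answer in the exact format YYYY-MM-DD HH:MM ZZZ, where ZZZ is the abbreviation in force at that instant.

2025-07-27 09:07 VRC

Query: 2025-07-27 04:52 UTC
Rule 3/5 (VRC, +04:15): 2025-04-17 14:40 UTC ≤ query < 2025-07-27 07:58 UTC
4·60 + 52 + 255 = 547 min
547 = 0·1440 + 547; 547 = 9·60 + 7 → 09:07, same day
→ 2025-07-27 09:07 VRC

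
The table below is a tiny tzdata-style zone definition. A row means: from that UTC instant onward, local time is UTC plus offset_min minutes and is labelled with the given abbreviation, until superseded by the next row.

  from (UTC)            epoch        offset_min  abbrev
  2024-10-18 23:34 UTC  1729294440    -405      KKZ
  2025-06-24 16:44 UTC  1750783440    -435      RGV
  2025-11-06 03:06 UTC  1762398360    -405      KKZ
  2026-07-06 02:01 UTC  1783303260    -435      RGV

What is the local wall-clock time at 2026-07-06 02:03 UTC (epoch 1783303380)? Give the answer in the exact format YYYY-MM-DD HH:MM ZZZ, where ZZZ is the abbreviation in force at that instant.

2026-07-05 18:48 RGV

Query: 2026-07-06 02:03 UTC
Rule 4/4 (RGV, -07:15): 2026-07-06 02:01 UTC ≤ query < +∞
2·60 + 3 - 435 = -312 min
-312 = -1·1440 + 1128; 1128 = 18·60 + 48 → 18:48, 2026-07-06 - 1 day = 2026-07-05
→ 2026-07-05 18:48 RGV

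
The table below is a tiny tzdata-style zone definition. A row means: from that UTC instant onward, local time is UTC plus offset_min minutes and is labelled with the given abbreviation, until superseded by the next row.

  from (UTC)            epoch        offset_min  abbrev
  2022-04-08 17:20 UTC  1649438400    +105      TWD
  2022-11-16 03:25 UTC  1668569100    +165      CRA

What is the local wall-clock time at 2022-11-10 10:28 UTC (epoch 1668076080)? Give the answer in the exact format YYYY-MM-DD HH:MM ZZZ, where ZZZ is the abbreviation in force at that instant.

2022-11-10 12:13 TWD

Query: 2022-11-10 10:28 UTC
Rule 1/2 (TWD, +01:45): 2022-04-08 17:20 UTC ≤ query < 2022-11-16 03:25 UTC
10·60 + 28 + 105 = 733 min
733 = 0·1440 + 733; 733 = 12·60 + 13 → 12:13, same day
→ 2022-11-10 12:13 TWD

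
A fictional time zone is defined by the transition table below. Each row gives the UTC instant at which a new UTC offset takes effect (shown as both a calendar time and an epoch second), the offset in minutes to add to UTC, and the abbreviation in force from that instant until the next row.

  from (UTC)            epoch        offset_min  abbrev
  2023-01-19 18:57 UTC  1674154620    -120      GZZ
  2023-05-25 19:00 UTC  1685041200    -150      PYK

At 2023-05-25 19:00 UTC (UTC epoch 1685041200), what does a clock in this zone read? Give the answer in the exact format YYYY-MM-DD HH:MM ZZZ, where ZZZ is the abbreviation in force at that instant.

Query: 2023-05-25 19:00 UTC
Rule 2/2 (PYK, -02:30): 2023-05-25 19:00 UTC ≤ query < +∞
19·60 + 0 - 150 = 990 min
990 = 0·1440 + 990; 990 = 16·60 + 30 → 16:30, same day
→ 2023-05-25 16:30 PYK

2023-05-25 16:30 PYK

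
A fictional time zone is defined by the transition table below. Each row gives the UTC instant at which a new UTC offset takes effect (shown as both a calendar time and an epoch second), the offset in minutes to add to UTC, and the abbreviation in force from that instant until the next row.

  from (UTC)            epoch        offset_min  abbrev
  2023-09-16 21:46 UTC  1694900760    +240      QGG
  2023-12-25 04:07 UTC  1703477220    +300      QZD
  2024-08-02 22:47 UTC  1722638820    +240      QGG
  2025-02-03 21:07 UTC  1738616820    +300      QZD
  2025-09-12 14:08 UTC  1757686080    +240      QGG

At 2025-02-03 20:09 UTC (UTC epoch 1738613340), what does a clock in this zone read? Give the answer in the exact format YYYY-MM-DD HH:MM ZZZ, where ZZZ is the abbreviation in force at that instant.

Query: 2025-02-03 20:09 UTC
Rule 3/5 (QGG, +04:00): 2024-08-02 22:47 UTC ≤ query < 2025-02-03 21:07 UTC
20·60 + 9 + 240 = 1449 min
1449 = 1·1440 + 9; 9 = 0·60 + 9 → 00:09, 2025-02-03 + 1 day = 2025-02-04
→ 2025-02-04 00:09 QGG

2025-02-04 00:09 QGG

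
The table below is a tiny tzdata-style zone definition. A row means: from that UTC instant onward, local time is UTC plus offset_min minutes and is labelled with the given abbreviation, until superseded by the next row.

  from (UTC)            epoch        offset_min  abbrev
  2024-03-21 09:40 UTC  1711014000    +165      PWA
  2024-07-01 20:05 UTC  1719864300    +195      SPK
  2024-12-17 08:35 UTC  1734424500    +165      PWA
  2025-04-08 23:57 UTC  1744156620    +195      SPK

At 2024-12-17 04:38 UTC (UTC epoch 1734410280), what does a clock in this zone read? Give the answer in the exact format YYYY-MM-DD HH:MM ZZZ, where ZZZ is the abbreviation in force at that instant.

Query: 2024-12-17 04:38 UTC
Rule 2/4 (SPK, +03:15): 2024-07-01 20:05 UTC ≤ query < 2024-12-17 08:35 UTC
4·60 + 38 + 195 = 473 min
473 = 0·1440 + 473; 473 = 7·60 + 53 → 07:53, same day
→ 2024-12-17 07:53 SPK

2024-12-17 07:53 SPK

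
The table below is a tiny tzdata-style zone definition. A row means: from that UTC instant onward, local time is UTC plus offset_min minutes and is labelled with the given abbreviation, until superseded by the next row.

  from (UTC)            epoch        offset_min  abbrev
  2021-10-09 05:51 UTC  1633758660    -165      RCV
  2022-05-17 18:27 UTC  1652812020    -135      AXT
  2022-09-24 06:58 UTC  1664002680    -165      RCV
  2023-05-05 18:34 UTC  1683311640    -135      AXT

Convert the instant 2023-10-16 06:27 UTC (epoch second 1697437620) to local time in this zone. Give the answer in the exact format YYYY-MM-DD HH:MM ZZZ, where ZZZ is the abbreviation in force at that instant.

Query: 2023-10-16 06:27 UTC
Rule 4/4 (AXT, -02:15): 2023-05-05 18:34 UTC ≤ query < +∞
6·60 + 27 - 135 = 252 min
252 = 0·1440 + 252; 252 = 4·60 + 12 → 04:12, same day
→ 2023-10-16 04:12 AXT

2023-10-16 04:12 AXT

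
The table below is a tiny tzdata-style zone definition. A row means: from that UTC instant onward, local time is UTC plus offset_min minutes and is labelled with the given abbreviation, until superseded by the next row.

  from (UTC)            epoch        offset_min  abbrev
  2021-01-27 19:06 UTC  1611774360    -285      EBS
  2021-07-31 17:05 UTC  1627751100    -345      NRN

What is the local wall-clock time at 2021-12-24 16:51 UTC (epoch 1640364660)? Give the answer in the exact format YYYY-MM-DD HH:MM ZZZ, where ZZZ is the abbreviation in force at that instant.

2021-12-24 11:06 NRN

Query: 2021-12-24 16:51 UTC
Rule 2/2 (NRN, -05:45): 2021-07-31 17:05 UTC ≤ query < +∞
16·60 + 51 - 345 = 666 min
666 = 0·1440 + 666; 666 = 11·60 + 6 → 11:06, same day
→ 2021-12-24 11:06 NRN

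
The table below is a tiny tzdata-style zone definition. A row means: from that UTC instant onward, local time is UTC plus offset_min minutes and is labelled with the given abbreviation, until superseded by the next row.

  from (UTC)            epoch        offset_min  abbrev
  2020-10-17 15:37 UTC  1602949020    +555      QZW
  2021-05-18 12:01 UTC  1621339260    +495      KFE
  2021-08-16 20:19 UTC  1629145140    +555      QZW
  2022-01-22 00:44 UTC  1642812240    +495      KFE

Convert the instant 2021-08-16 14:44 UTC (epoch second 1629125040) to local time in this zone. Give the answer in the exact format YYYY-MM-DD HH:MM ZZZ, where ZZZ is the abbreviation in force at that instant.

Query: 2021-08-16 14:44 UTC
Rule 2/4 (KFE, +08:15): 2021-05-18 12:01 UTC ≤ query < 2021-08-16 20:19 UTC
14·60 + 44 + 495 = 1379 min
1379 = 0·1440 + 1379; 1379 = 22·60 + 59 → 22:59, same day
→ 2021-08-16 22:59 KFE

2021-08-16 22:59 KFE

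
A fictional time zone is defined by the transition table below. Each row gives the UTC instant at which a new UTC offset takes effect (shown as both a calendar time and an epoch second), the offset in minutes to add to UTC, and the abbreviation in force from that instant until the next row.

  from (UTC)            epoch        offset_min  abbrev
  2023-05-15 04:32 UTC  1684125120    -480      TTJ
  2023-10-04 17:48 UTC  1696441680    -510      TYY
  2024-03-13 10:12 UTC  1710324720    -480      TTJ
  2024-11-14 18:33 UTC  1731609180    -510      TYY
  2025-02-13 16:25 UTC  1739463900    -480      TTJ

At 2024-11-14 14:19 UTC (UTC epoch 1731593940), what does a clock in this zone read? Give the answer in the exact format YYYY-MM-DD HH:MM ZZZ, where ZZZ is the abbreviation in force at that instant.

Query: 2024-11-14 14:19 UTC
Rule 3/5 (TTJ, -08:00): 2024-03-13 10:12 UTC ≤ query < 2024-11-14 18:33 UTC
14·60 + 19 - 480 = 379 min
379 = 0·1440 + 379; 379 = 6·60 + 19 → 06:19, same day
→ 2024-11-14 06:19 TTJ

2024-11-14 06:19 TTJ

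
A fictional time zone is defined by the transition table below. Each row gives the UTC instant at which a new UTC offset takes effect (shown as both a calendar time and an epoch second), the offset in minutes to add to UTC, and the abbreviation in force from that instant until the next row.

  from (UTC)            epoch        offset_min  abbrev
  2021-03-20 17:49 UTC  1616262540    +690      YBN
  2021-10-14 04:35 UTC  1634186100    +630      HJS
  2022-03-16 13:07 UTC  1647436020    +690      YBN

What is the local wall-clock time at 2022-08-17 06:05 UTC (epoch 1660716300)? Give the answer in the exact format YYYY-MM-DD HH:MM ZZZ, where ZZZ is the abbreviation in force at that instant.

2022-08-17 17:35 YBN

Query: 2022-08-17 06:05 UTC
Rule 3/3 (YBN, +11:30): 2022-03-16 13:07 UTC ≤ query < +∞
6·60 + 5 + 690 = 1055 min
1055 = 0·1440 + 1055; 1055 = 17·60 + 35 → 17:35, same day
→ 2022-08-17 17:35 YBN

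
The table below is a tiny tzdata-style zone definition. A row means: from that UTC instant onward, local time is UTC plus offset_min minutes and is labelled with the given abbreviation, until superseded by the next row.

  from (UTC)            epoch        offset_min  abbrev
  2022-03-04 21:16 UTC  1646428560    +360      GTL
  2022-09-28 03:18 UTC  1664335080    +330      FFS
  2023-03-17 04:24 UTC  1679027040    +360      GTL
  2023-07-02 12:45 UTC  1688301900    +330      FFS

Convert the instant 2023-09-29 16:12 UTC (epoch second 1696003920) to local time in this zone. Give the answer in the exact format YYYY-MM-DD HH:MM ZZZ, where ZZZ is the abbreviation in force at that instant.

Query: 2023-09-29 16:12 UTC
Rule 4/4 (FFS, +05:30): 2023-07-02 12:45 UTC ≤ query < +∞
16·60 + 12 + 330 = 1302 min
1302 = 0·1440 + 1302; 1302 = 21·60 + 42 → 21:42, same day
→ 2023-09-29 21:42 FFS

2023-09-29 21:42 FFS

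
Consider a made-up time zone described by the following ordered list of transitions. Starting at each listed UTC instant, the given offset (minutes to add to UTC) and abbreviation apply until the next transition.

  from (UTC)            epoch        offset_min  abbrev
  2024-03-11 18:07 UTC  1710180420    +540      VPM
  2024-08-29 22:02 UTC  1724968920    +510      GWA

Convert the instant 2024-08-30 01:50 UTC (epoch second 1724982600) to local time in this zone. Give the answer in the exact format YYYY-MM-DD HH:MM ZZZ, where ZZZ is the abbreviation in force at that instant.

2024-08-30 10:20 GWA

Query: 2024-08-30 01:50 UTC
Rule 2/2 (GWA, +08:30): 2024-08-29 22:02 UTC ≤ query < +∞
1·60 + 50 + 510 = 620 min
620 = 0·1440 + 620; 620 = 10·60 + 20 → 10:20, same day
→ 2024-08-30 10:20 GWA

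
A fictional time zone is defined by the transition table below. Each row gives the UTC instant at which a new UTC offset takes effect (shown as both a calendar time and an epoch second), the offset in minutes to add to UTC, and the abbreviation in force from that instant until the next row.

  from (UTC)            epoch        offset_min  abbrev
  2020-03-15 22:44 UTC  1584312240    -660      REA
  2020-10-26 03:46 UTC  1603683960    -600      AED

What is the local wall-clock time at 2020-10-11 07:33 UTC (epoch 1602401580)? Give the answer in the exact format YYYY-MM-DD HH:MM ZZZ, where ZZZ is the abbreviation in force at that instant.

Query: 2020-10-11 07:33 UTC
Rule 1/2 (REA, -11:00): 2020-03-15 22:44 UTC ≤ query < 2020-10-26 03:46 UTC
7·60 + 33 - 660 = -207 min
-207 = -1·1440 + 1233; 1233 = 20·60 + 33 → 20:33, 2020-10-11 - 1 day = 2020-10-10
→ 2020-10-10 20:33 REA

2020-10-10 20:33 REA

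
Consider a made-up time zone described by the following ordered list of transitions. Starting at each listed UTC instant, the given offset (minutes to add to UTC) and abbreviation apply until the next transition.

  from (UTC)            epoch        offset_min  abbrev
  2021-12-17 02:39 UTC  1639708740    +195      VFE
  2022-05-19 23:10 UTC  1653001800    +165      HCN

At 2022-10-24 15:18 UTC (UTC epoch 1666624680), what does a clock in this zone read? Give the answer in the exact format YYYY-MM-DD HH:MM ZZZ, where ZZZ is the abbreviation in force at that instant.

Query: 2022-10-24 15:18 UTC
Rule 2/2 (HCN, +02:45): 2022-05-19 23:10 UTC ≤ query < +∞
15·60 + 18 + 165 = 1083 min
1083 = 0·1440 + 1083; 1083 = 18·60 + 3 → 18:03, same day
→ 2022-10-24 18:03 HCN

2022-10-24 18:03 HCN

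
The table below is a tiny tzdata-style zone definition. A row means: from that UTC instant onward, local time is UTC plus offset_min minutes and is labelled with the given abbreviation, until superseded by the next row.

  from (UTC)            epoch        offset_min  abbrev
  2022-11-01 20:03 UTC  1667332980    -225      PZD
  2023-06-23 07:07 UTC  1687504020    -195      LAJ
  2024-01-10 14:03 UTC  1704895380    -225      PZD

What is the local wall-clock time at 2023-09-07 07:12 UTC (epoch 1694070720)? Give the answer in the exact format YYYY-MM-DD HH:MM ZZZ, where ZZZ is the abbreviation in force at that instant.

Query: 2023-09-07 07:12 UTC
Rule 2/3 (LAJ, -03:15): 2023-06-23 07:07 UTC ≤ query < 2024-01-10 14:03 UTC
7·60 + 12 - 195 = 237 min
237 = 0·1440 + 237; 237 = 3·60 + 57 → 03:57, same day
→ 2023-09-07 03:57 LAJ

2023-09-07 03:57 LAJ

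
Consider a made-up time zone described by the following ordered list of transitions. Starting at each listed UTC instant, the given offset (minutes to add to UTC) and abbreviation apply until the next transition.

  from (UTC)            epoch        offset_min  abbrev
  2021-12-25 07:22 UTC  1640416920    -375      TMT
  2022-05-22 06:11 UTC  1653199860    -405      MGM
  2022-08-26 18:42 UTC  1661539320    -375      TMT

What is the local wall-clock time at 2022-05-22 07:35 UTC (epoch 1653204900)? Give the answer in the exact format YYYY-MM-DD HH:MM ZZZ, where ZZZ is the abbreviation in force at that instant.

2022-05-22 00:50 MGM

Query: 2022-05-22 07:35 UTC
Rule 2/3 (MGM, -06:45): 2022-05-22 06:11 UTC ≤ query < 2022-08-26 18:42 UTC
7·60 + 35 - 405 = 50 min
50 = 0·1440 + 50; 50 = 0·60 + 50 → 00:50, same day
→ 2022-05-22 00:50 MGM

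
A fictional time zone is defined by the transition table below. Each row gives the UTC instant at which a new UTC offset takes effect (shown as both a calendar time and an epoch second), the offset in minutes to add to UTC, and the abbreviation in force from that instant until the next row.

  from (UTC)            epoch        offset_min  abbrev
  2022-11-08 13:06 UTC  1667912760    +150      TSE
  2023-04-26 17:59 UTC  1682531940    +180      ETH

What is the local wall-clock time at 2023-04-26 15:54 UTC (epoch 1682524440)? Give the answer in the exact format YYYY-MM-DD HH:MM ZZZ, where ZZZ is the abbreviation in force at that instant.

2023-04-26 18:24 TSE

Query: 2023-04-26 15:54 UTC
Rule 1/2 (TSE, +02:30): 2022-11-08 13:06 UTC ≤ query < 2023-04-26 17:59 UTC
15·60 + 54 + 150 = 1104 min
1104 = 0·1440 + 1104; 1104 = 18·60 + 24 → 18:24, same day
→ 2023-04-26 18:24 TSE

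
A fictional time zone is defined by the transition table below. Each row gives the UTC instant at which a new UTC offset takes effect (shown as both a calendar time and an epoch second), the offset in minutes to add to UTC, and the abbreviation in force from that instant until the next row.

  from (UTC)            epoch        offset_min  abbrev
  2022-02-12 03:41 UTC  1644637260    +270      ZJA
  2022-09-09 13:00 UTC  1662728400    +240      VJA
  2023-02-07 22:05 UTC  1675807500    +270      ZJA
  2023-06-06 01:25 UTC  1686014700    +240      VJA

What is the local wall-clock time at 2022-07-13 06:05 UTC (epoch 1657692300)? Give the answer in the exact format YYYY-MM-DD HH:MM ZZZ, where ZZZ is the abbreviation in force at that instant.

2022-07-13 10:35 ZJA

Query: 2022-07-13 06:05 UTC
Rule 1/4 (ZJA, +04:30): 2022-02-12 03:41 UTC ≤ query < 2022-09-09 13:00 UTC
6·60 + 5 + 270 = 635 min
635 = 0·1440 + 635; 635 = 10·60 + 35 → 10:35, same day
→ 2022-07-13 10:35 ZJA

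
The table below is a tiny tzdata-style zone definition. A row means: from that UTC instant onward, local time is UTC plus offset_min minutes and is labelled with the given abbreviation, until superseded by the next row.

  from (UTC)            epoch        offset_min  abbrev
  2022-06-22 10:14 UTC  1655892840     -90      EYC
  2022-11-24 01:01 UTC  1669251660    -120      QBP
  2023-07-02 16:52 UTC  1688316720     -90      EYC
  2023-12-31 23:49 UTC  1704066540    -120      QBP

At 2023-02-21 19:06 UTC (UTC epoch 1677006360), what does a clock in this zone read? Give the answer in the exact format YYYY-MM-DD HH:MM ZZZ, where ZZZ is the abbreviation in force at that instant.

2023-02-21 17:06 QBP

Query: 2023-02-21 19:06 UTC
Rule 2/4 (QBP, -02:00): 2022-11-24 01:01 UTC ≤ query < 2023-07-02 16:52 UTC
19·60 + 6 - 120 = 1026 min
1026 = 0·1440 + 1026; 1026 = 17·60 + 6 → 17:06, same day
→ 2023-02-21 17:06 QBP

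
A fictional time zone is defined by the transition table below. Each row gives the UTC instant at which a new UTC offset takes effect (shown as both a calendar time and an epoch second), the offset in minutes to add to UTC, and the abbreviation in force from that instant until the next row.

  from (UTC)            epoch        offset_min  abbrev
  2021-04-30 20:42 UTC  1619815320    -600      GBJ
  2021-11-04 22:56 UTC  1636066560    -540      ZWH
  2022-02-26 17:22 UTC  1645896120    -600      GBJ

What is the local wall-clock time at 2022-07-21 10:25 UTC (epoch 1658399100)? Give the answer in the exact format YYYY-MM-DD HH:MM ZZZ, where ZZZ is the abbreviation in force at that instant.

2022-07-21 00:25 GBJ

Query: 2022-07-21 10:25 UTC
Rule 3/3 (GBJ, -10:00): 2022-02-26 17:22 UTC ≤ query < +∞
10·60 + 25 - 600 = 25 min
25 = 0·1440 + 25; 25 = 0·60 + 25 → 00:25, same day
→ 2022-07-21 00:25 GBJ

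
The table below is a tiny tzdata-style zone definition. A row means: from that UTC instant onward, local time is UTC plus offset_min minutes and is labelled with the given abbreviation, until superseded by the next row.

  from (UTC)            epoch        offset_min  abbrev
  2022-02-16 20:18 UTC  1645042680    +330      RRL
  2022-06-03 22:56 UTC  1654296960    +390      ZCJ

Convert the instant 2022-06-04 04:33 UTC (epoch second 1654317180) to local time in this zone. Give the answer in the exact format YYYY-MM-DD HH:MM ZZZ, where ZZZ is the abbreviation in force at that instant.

2022-06-04 11:03 ZCJ

Query: 2022-06-04 04:33 UTC
Rule 2/2 (ZCJ, +06:30): 2022-06-03 22:56 UTC ≤ query < +∞
4·60 + 33 + 390 = 663 min
663 = 0·1440 + 663; 663 = 11·60 + 3 → 11:03, same day
→ 2022-06-04 11:03 ZCJ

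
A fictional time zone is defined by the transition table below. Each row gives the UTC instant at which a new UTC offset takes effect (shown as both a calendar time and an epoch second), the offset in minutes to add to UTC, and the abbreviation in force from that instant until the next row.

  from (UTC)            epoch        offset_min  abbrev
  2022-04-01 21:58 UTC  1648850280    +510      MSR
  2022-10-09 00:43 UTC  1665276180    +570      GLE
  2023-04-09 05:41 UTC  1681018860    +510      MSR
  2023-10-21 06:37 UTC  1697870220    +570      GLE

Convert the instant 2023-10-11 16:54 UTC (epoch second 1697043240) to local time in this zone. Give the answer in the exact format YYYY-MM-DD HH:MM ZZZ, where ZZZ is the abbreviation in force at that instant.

Query: 2023-10-11 16:54 UTC
Rule 3/4 (MSR, +08:30): 2023-04-09 05:41 UTC ≤ query < 2023-10-21 06:37 UTC
16·60 + 54 + 510 = 1524 min
1524 = 1·1440 + 84; 84 = 1·60 + 24 → 01:24, 2023-10-11 + 1 day = 2023-10-12
→ 2023-10-12 01:24 MSR

2023-10-12 01:24 MSR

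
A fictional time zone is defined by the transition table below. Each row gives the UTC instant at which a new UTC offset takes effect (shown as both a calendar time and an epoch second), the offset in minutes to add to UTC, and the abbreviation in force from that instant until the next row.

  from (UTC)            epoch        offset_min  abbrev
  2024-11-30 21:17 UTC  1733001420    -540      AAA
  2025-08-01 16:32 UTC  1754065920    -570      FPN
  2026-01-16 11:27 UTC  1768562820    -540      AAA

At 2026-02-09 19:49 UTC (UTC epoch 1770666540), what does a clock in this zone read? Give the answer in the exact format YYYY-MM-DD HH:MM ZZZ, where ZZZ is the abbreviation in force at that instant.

2026-02-09 10:49 AAA

Query: 2026-02-09 19:49 UTC
Rule 3/3 (AAA, -09:00): 2026-01-16 11:27 UTC ≤ query < +∞
19·60 + 49 - 540 = 649 min
649 = 0·1440 + 649; 649 = 10·60 + 49 → 10:49, same day
→ 2026-02-09 10:49 AAA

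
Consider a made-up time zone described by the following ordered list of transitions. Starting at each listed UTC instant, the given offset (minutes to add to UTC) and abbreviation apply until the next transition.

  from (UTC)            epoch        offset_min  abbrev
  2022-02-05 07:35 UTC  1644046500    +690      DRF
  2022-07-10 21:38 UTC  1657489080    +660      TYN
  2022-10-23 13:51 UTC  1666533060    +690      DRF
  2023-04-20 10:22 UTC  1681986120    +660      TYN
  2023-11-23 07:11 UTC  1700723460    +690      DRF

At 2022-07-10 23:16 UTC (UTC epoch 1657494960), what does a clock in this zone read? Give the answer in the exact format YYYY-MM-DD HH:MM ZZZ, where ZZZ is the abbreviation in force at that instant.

2022-07-11 10:16 TYN

Query: 2022-07-10 23:16 UTC
Rule 2/5 (TYN, +11:00): 2022-07-10 21:38 UTC ≤ query < 2022-10-23 13:51 UTC
23·60 + 16 + 660 = 2056 min
2056 = 1·1440 + 616; 616 = 10·60 + 16 → 10:16, 2022-07-10 + 1 day = 2022-07-11
→ 2022-07-11 10:16 TYN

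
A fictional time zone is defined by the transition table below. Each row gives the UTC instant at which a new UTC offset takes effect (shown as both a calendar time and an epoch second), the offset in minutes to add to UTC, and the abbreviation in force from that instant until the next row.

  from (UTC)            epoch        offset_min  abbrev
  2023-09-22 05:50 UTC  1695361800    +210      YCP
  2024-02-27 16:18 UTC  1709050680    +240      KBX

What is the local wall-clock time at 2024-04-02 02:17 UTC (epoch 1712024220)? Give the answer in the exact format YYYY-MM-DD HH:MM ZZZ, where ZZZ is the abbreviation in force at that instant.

2024-04-02 06:17 KBX

Query: 2024-04-02 02:17 UTC
Rule 2/2 (KBX, +04:00): 2024-02-27 16:18 UTC ≤ query < +∞
2·60 + 17 + 240 = 377 min
377 = 0·1440 + 377; 377 = 6·60 + 17 → 06:17, same day
→ 2024-04-02 06:17 KBX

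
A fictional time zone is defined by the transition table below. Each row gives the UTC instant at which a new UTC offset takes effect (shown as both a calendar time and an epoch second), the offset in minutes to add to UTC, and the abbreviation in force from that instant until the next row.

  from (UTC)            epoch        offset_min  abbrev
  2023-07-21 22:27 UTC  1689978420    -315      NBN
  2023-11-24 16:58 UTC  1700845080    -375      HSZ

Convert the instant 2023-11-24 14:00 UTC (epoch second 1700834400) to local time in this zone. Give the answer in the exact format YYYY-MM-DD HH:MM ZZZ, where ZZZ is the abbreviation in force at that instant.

2023-11-24 08:45 NBN

Query: 2023-11-24 14:00 UTC
Rule 1/2 (NBN, -05:15): 2023-07-21 22:27 UTC ≤ query < 2023-11-24 16:58 UTC
14·60 + 0 - 315 = 525 min
525 = 0·1440 + 525; 525 = 8·60 + 45 → 08:45, same day
→ 2023-11-24 08:45 NBN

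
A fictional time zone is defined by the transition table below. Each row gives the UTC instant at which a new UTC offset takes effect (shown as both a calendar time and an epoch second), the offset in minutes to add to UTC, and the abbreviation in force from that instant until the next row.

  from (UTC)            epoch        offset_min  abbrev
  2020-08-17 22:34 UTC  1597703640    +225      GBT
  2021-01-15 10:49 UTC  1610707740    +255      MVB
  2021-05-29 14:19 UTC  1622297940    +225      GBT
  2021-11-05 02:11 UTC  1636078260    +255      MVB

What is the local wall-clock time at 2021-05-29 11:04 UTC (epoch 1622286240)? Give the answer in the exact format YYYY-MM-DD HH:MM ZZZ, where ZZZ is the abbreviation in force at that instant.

Query: 2021-05-29 11:04 UTC
Rule 2/4 (MVB, +04:15): 2021-01-15 10:49 UTC ≤ query < 2021-05-29 14:19 UTC
11·60 + 4 + 255 = 919 min
919 = 0·1440 + 919; 919 = 15·60 + 19 → 15:19, same day
→ 2021-05-29 15:19 MVB

2021-05-29 15:19 MVB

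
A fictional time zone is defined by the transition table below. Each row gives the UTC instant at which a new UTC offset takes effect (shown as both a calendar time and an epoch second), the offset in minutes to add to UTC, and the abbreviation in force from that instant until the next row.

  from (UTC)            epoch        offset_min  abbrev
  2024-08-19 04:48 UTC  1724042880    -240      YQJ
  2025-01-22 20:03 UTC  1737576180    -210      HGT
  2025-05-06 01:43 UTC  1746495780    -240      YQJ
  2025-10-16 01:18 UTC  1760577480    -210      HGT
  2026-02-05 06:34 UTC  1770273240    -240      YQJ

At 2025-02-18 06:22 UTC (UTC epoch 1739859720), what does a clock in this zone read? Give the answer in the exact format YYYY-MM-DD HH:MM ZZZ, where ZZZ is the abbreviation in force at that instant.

2025-02-18 02:52 HGT

Query: 2025-02-18 06:22 UTC
Rule 2/5 (HGT, -03:30): 2025-01-22 20:03 UTC ≤ query < 2025-05-06 01:43 UTC
6·60 + 22 - 210 = 172 min
172 = 0·1440 + 172; 172 = 2·60 + 52 → 02:52, same day
→ 2025-02-18 02:52 HGT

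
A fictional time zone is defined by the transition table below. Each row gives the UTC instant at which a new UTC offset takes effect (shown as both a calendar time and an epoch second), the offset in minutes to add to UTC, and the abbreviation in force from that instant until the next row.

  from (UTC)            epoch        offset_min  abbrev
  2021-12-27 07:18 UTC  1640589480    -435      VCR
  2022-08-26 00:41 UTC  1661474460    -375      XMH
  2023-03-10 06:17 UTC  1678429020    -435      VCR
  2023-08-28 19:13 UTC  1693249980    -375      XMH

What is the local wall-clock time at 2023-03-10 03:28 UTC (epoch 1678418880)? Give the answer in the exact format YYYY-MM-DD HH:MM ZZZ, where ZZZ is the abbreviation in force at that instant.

2023-03-09 21:13 XMH

Query: 2023-03-10 03:28 UTC
Rule 2/4 (XMH, -06:15): 2022-08-26 00:41 UTC ≤ query < 2023-03-10 06:17 UTC
3·60 + 28 - 375 = -167 min
-167 = -1·1440 + 1273; 1273 = 21·60 + 13 → 21:13, 2023-03-10 - 1 day = 2023-03-09
→ 2023-03-09 21:13 XMH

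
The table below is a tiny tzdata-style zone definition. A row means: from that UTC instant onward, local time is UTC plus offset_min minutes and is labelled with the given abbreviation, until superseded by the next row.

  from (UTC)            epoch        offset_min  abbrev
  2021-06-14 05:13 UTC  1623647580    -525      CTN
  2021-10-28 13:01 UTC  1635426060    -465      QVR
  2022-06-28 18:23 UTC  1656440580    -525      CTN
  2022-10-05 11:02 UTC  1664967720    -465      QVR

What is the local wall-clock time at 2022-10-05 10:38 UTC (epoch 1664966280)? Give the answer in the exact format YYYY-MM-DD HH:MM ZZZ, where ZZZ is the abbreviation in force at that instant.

Query: 2022-10-05 10:38 UTC
Rule 3/4 (CTN, -08:45): 2022-06-28 18:23 UTC ≤ query < 2022-10-05 11:02 UTC
10·60 + 38 - 525 = 113 min
113 = 0·1440 + 113; 113 = 1·60 + 53 → 01:53, same day
→ 2022-10-05 01:53 CTN

2022-10-05 01:53 CTN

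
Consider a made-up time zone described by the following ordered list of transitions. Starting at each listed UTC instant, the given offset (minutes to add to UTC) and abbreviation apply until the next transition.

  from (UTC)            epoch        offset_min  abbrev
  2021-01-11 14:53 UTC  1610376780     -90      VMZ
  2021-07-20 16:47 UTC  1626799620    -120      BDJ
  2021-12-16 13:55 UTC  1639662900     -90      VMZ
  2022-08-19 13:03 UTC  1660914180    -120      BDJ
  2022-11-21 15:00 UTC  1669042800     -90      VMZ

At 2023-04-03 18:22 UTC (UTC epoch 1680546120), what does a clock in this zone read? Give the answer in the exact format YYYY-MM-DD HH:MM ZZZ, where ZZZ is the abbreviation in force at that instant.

2023-04-03 16:52 VMZ

Query: 2023-04-03 18:22 UTC
Rule 5/5 (VMZ, -01:30): 2022-11-21 15:00 UTC ≤ query < +∞
18·60 + 22 - 90 = 1012 min
1012 = 0·1440 + 1012; 1012 = 16·60 + 52 → 16:52, same day
→ 2023-04-03 16:52 VMZ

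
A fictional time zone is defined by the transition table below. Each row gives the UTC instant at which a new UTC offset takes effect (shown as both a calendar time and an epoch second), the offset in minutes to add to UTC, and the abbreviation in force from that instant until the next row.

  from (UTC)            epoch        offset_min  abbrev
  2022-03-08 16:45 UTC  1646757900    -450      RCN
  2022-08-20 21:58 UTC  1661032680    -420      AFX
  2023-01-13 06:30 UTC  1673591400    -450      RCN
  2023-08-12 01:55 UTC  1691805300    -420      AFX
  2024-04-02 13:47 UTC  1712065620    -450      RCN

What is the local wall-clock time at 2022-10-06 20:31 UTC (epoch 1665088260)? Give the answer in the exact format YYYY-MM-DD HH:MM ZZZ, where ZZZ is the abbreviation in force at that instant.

Query: 2022-10-06 20:31 UTC
Rule 2/5 (AFX, -07:00): 2022-08-20 21:58 UTC ≤ query < 2023-01-13 06:30 UTC
20·60 + 31 - 420 = 811 min
811 = 0·1440 + 811; 811 = 13·60 + 31 → 13:31, same day
→ 2022-10-06 13:31 AFX

2022-10-06 13:31 AFX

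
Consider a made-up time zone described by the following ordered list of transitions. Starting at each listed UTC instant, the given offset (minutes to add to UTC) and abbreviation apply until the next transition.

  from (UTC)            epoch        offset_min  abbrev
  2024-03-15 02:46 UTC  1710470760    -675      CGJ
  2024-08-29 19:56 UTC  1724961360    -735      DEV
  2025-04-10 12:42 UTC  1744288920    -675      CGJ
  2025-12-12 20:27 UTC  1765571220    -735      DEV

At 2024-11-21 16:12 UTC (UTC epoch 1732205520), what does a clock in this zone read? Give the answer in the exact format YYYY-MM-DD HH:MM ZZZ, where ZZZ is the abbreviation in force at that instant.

Query: 2024-11-21 16:12 UTC
Rule 2/4 (DEV, -12:15): 2024-08-29 19:56 UTC ≤ query < 2025-04-10 12:42 UTC
16·60 + 12 - 735 = 237 min
237 = 0·1440 + 237; 237 = 3·60 + 57 → 03:57, same day
→ 2024-11-21 03:57 DEV

2024-11-21 03:57 DEV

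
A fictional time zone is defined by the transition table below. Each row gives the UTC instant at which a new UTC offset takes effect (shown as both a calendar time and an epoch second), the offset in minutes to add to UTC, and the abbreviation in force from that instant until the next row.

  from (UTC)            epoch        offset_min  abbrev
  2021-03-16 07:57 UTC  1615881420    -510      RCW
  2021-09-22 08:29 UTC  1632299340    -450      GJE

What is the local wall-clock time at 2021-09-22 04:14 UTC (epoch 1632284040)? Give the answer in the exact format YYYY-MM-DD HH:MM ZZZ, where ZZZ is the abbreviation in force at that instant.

2021-09-21 19:44 RCW

Query: 2021-09-22 04:14 UTC
Rule 1/2 (RCW, -08:30): 2021-03-16 07:57 UTC ≤ query < 2021-09-22 08:29 UTC
4·60 + 14 - 510 = -256 min
-256 = -1·1440 + 1184; 1184 = 19·60 + 44 → 19:44, 2021-09-22 - 1 day = 2021-09-21
→ 2021-09-21 19:44 RCW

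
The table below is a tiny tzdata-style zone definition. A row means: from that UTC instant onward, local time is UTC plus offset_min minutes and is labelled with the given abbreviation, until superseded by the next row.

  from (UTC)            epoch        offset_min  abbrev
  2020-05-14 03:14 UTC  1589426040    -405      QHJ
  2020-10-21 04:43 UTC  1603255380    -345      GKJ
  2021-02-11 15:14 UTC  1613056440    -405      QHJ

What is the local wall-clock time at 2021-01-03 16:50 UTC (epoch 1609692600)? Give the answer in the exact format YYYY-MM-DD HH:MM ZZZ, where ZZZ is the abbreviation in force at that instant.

Query: 2021-01-03 16:50 UTC
Rule 2/3 (GKJ, -05:45): 2020-10-21 04:43 UTC ≤ query < 2021-02-11 15:14 UTC
16·60 + 50 - 345 = 665 min
665 = 0·1440 + 665; 665 = 11·60 + 5 → 11:05, same day
→ 2021-01-03 11:05 GKJ

2021-01-03 11:05 GKJ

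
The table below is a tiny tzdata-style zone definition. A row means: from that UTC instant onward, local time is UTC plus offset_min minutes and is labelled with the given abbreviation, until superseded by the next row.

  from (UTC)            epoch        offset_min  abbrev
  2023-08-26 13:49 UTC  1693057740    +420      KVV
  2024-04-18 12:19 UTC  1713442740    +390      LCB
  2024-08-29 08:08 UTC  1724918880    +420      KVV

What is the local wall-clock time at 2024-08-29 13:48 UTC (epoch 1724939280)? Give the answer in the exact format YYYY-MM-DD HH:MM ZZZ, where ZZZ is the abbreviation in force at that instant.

Query: 2024-08-29 13:48 UTC
Rule 3/3 (KVV, +07:00): 2024-08-29 08:08 UTC ≤ query < +∞
13·60 + 48 + 420 = 1248 min
1248 = 0·1440 + 1248; 1248 = 20·60 + 48 → 20:48, same day
→ 2024-08-29 20:48 KVV

2024-08-29 20:48 KVV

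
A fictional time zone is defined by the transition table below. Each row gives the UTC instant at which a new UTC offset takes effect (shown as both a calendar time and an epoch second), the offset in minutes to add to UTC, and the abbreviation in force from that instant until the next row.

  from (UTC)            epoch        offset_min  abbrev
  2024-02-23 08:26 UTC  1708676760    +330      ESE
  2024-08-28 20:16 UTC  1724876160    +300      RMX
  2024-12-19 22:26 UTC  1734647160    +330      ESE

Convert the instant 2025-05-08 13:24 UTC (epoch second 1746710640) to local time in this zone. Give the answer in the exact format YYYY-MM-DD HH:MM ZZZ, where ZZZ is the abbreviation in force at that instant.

2025-05-08 18:54 ESE

Query: 2025-05-08 13:24 UTC
Rule 3/3 (ESE, +05:30): 2024-12-19 22:26 UTC ≤ query < +∞
13·60 + 24 + 330 = 1134 min
1134 = 0·1440 + 1134; 1134 = 18·60 + 54 → 18:54, same day
→ 2025-05-08 18:54 ESE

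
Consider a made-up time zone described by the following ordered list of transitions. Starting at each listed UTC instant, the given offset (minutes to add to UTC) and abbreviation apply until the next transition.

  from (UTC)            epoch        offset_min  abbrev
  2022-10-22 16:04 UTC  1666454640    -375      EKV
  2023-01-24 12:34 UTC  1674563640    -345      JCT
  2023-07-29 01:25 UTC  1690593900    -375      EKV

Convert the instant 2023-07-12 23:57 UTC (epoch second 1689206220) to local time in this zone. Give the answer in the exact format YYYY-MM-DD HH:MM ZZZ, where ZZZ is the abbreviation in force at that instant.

2023-07-12 18:12 JCT

Query: 2023-07-12 23:57 UTC
Rule 2/3 (JCT, -05:45): 2023-01-24 12:34 UTC ≤ query < 2023-07-29 01:25 UTC
23·60 + 57 - 345 = 1092 min
1092 = 0·1440 + 1092; 1092 = 18·60 + 12 → 18:12, same day
→ 2023-07-12 18:12 JCT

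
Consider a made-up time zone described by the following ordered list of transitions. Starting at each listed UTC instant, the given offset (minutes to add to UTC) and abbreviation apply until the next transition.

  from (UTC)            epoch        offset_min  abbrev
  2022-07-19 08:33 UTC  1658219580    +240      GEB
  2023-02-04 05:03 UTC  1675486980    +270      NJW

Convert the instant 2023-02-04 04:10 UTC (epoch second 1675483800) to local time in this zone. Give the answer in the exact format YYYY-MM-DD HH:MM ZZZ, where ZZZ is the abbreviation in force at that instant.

Query: 2023-02-04 04:10 UTC
Rule 1/2 (GEB, +04:00): 2022-07-19 08:33 UTC ≤ query < 2023-02-04 05:03 UTC
4·60 + 10 + 240 = 490 min
490 = 0·1440 + 490; 490 = 8·60 + 10 → 08:10, same day
→ 2023-02-04 08:10 GEB

2023-02-04 08:10 GEB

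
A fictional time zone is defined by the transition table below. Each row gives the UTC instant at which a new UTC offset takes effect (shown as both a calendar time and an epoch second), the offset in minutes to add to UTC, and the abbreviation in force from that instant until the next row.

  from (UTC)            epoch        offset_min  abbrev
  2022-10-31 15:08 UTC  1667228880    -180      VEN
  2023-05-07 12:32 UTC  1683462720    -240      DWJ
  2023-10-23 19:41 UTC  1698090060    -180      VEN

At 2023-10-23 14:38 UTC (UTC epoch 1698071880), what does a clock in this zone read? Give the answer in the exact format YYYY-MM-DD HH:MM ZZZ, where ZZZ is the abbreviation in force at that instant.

2023-10-23 10:38 DWJ

Query: 2023-10-23 14:38 UTC
Rule 2/3 (DWJ, -04:00): 2023-05-07 12:32 UTC ≤ query < 2023-10-23 19:41 UTC
14·60 + 38 - 240 = 638 min
638 = 0·1440 + 638; 638 = 10·60 + 38 → 10:38, same day
→ 2023-10-23 10:38 DWJ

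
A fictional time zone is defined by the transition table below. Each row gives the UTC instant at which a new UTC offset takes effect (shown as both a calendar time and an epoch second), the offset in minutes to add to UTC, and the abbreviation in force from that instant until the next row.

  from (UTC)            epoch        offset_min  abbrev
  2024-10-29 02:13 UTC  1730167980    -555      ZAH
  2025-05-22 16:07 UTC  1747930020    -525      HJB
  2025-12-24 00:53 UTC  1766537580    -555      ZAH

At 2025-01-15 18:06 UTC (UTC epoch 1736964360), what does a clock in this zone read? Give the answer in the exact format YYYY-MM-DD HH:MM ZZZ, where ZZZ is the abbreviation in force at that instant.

Query: 2025-01-15 18:06 UTC
Rule 1/3 (ZAH, -09:15): 2024-10-29 02:13 UTC ≤ query < 2025-05-22 16:07 UTC
18·60 + 6 - 555 = 531 min
531 = 0·1440 + 531; 531 = 8·60 + 51 → 08:51, same day
→ 2025-01-15 08:51 ZAH

2025-01-15 08:51 ZAH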